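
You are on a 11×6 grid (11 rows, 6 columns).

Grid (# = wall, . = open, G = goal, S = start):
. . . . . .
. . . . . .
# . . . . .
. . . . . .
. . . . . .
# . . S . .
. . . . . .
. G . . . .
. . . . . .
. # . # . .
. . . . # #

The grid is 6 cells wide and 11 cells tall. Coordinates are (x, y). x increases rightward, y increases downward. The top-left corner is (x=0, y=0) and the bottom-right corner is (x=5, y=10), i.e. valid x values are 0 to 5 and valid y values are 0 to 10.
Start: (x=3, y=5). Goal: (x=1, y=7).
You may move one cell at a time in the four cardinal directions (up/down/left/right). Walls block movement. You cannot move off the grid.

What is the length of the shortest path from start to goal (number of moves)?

BFS from (x=3, y=5) until reaching (x=1, y=7):
  Distance 0: (x=3, y=5)
  Distance 1: (x=3, y=4), (x=2, y=5), (x=4, y=5), (x=3, y=6)
  Distance 2: (x=3, y=3), (x=2, y=4), (x=4, y=4), (x=1, y=5), (x=5, y=5), (x=2, y=6), (x=4, y=6), (x=3, y=7)
  Distance 3: (x=3, y=2), (x=2, y=3), (x=4, y=3), (x=1, y=4), (x=5, y=4), (x=1, y=6), (x=5, y=6), (x=2, y=7), (x=4, y=7), (x=3, y=8)
  Distance 4: (x=3, y=1), (x=2, y=2), (x=4, y=2), (x=1, y=3), (x=5, y=3), (x=0, y=4), (x=0, y=6), (x=1, y=7), (x=5, y=7), (x=2, y=8), (x=4, y=8)  <- goal reached here
One shortest path (4 moves): (x=3, y=5) -> (x=2, y=5) -> (x=1, y=5) -> (x=1, y=6) -> (x=1, y=7)

Answer: Shortest path length: 4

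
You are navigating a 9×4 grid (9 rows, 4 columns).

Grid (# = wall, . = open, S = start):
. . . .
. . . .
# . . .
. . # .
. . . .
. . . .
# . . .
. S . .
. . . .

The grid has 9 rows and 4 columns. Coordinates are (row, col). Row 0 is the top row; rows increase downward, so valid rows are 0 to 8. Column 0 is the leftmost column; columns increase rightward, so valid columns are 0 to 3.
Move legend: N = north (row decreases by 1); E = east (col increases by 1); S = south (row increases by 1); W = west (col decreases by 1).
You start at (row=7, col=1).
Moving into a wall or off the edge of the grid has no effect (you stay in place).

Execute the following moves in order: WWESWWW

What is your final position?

Answer: Final position: (row=8, col=0)

Derivation:
Start: (row=7, col=1)
  W (west): (row=7, col=1) -> (row=7, col=0)
  W (west): blocked, stay at (row=7, col=0)
  E (east): (row=7, col=0) -> (row=7, col=1)
  S (south): (row=7, col=1) -> (row=8, col=1)
  W (west): (row=8, col=1) -> (row=8, col=0)
  W (west): blocked, stay at (row=8, col=0)
  W (west): blocked, stay at (row=8, col=0)
Final: (row=8, col=0)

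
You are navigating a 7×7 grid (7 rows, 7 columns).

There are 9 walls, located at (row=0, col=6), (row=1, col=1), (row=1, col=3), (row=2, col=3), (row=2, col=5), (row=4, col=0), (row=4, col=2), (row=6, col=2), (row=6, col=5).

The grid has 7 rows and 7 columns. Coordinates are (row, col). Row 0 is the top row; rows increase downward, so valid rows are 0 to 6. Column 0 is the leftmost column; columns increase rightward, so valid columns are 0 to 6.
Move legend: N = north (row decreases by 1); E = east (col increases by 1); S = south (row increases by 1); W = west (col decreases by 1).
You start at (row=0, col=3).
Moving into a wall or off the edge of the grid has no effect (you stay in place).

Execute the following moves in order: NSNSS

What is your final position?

Answer: Final position: (row=0, col=3)

Derivation:
Start: (row=0, col=3)
  N (north): blocked, stay at (row=0, col=3)
  S (south): blocked, stay at (row=0, col=3)
  N (north): blocked, stay at (row=0, col=3)
  S (south): blocked, stay at (row=0, col=3)
  S (south): blocked, stay at (row=0, col=3)
Final: (row=0, col=3)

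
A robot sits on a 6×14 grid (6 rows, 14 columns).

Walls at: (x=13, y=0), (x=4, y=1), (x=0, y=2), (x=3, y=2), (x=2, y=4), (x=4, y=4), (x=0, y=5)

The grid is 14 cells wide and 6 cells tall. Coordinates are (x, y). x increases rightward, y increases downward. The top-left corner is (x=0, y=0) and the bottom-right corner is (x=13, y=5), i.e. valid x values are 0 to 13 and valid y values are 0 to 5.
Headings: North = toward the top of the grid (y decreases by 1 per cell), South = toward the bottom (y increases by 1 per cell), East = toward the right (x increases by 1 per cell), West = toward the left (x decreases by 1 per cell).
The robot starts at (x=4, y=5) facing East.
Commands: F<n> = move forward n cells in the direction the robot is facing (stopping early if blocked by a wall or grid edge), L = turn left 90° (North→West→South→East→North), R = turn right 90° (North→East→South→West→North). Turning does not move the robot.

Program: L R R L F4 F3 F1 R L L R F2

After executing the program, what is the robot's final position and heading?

Answer: Final position: (x=13, y=5), facing East

Derivation:
Start: (x=4, y=5), facing East
  L: turn left, now facing North
  R: turn right, now facing East
  R: turn right, now facing South
  L: turn left, now facing East
  F4: move forward 4, now at (x=8, y=5)
  F3: move forward 3, now at (x=11, y=5)
  F1: move forward 1, now at (x=12, y=5)
  R: turn right, now facing South
  L: turn left, now facing East
  L: turn left, now facing North
  R: turn right, now facing East
  F2: move forward 1/2 (blocked), now at (x=13, y=5)
Final: (x=13, y=5), facing East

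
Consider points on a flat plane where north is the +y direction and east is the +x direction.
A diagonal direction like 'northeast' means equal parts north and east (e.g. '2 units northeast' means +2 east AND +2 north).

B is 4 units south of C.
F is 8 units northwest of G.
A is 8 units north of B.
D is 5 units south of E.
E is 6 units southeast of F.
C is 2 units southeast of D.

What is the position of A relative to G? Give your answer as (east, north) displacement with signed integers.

Answer: A is at (east=0, north=-1) relative to G.

Derivation:
Place G at the origin (east=0, north=0).
  F is 8 units northwest of G: delta (east=-8, north=+8); F at (east=-8, north=8).
  E is 6 units southeast of F: delta (east=+6, north=-6); E at (east=-2, north=2).
  D is 5 units south of E: delta (east=+0, north=-5); D at (east=-2, north=-3).
  C is 2 units southeast of D: delta (east=+2, north=-2); C at (east=0, north=-5).
  B is 4 units south of C: delta (east=+0, north=-4); B at (east=0, north=-9).
  A is 8 units north of B: delta (east=+0, north=+8); A at (east=0, north=-1).
Therefore A relative to G: (east=0, north=-1).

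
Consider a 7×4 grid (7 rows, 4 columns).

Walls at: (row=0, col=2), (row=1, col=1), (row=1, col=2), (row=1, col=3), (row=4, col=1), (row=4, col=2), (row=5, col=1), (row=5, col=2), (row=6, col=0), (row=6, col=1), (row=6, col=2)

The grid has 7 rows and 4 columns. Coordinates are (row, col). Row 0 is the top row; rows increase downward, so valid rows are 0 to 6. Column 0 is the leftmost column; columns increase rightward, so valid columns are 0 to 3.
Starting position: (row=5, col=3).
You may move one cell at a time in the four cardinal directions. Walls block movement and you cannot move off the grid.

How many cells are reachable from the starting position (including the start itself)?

Answer: Reachable cells: 16

Derivation:
BFS flood-fill from (row=5, col=3):
  Distance 0: (row=5, col=3)
  Distance 1: (row=4, col=3), (row=6, col=3)
  Distance 2: (row=3, col=3)
  Distance 3: (row=2, col=3), (row=3, col=2)
  Distance 4: (row=2, col=2), (row=3, col=1)
  Distance 5: (row=2, col=1), (row=3, col=0)
  Distance 6: (row=2, col=0), (row=4, col=0)
  Distance 7: (row=1, col=0), (row=5, col=0)
  Distance 8: (row=0, col=0)
  Distance 9: (row=0, col=1)
Total reachable: 16 (grid has 17 open cells total)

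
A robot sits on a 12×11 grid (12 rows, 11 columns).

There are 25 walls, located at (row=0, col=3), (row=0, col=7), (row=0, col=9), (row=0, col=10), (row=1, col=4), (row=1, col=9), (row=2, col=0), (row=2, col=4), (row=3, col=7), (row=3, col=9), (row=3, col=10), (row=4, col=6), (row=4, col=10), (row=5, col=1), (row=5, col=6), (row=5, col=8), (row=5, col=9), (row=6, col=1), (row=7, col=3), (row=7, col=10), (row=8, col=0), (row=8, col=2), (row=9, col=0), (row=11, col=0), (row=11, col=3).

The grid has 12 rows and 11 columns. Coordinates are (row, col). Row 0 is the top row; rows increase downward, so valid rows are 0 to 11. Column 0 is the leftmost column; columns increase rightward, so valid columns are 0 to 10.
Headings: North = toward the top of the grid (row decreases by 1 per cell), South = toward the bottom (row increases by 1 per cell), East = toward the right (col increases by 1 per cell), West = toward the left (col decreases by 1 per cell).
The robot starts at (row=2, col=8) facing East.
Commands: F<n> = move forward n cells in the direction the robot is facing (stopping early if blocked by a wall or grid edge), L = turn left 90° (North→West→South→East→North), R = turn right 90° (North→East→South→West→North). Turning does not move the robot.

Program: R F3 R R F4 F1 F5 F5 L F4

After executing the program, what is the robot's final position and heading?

Start: (row=2, col=8), facing East
  R: turn right, now facing South
  F3: move forward 2/3 (blocked), now at (row=4, col=8)
  R: turn right, now facing West
  R: turn right, now facing North
  F4: move forward 4, now at (row=0, col=8)
  F1: move forward 0/1 (blocked), now at (row=0, col=8)
  F5: move forward 0/5 (blocked), now at (row=0, col=8)
  F5: move forward 0/5 (blocked), now at (row=0, col=8)
  L: turn left, now facing West
  F4: move forward 0/4 (blocked), now at (row=0, col=8)
Final: (row=0, col=8), facing West

Answer: Final position: (row=0, col=8), facing West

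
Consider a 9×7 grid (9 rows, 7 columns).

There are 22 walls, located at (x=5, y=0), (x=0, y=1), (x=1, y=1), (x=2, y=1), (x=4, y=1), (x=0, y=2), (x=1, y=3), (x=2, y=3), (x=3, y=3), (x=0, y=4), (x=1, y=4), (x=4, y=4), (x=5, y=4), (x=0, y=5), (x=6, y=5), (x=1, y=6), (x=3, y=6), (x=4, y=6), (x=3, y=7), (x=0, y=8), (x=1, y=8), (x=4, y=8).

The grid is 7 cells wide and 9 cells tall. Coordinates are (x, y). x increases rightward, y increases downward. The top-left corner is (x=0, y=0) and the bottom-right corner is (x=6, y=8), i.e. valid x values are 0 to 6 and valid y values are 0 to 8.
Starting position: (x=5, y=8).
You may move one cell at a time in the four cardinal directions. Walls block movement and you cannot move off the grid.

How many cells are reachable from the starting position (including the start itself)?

Answer: Reachable cells: 21

Derivation:
BFS flood-fill from (x=5, y=8):
  Distance 0: (x=5, y=8)
  Distance 1: (x=5, y=7), (x=6, y=8)
  Distance 2: (x=5, y=6), (x=4, y=7), (x=6, y=7)
  Distance 3: (x=5, y=5), (x=6, y=6)
  Distance 4: (x=4, y=5)
  Distance 5: (x=3, y=5)
  Distance 6: (x=3, y=4), (x=2, y=5)
  Distance 7: (x=2, y=4), (x=1, y=5), (x=2, y=6)
  Distance 8: (x=2, y=7)
  Distance 9: (x=1, y=7), (x=2, y=8)
  Distance 10: (x=0, y=7), (x=3, y=8)
  Distance 11: (x=0, y=6)
Total reachable: 21 (grid has 41 open cells total)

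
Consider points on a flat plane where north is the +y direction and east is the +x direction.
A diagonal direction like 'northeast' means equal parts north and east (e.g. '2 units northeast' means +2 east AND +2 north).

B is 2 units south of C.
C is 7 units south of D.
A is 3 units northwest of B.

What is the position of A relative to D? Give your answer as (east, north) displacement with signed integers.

Place D at the origin (east=0, north=0).
  C is 7 units south of D: delta (east=+0, north=-7); C at (east=0, north=-7).
  B is 2 units south of C: delta (east=+0, north=-2); B at (east=0, north=-9).
  A is 3 units northwest of B: delta (east=-3, north=+3); A at (east=-3, north=-6).
Therefore A relative to D: (east=-3, north=-6).

Answer: A is at (east=-3, north=-6) relative to D.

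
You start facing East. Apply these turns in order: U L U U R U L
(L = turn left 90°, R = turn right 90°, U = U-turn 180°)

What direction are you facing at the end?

Answer: Final heading: North

Derivation:
Start: East
  U (U-turn (180°)) -> West
  L (left (90° counter-clockwise)) -> South
  U (U-turn (180°)) -> North
  U (U-turn (180°)) -> South
  R (right (90° clockwise)) -> West
  U (U-turn (180°)) -> East
  L (left (90° counter-clockwise)) -> North
Final: North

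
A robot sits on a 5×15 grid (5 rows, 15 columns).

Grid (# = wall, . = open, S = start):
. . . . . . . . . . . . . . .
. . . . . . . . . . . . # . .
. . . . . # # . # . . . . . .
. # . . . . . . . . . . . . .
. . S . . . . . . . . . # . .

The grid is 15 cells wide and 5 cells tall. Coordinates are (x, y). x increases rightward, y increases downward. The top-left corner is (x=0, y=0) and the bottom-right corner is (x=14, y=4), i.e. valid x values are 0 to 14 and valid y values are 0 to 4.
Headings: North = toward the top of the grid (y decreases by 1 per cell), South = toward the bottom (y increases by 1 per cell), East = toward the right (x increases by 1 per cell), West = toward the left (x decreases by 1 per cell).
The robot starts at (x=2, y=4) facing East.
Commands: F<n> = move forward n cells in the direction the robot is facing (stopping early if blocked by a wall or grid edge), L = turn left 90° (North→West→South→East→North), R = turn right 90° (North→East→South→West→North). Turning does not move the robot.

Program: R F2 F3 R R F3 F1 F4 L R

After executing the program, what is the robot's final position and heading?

Answer: Final position: (x=2, y=0), facing North

Derivation:
Start: (x=2, y=4), facing East
  R: turn right, now facing South
  F2: move forward 0/2 (blocked), now at (x=2, y=4)
  F3: move forward 0/3 (blocked), now at (x=2, y=4)
  R: turn right, now facing West
  R: turn right, now facing North
  F3: move forward 3, now at (x=2, y=1)
  F1: move forward 1, now at (x=2, y=0)
  F4: move forward 0/4 (blocked), now at (x=2, y=0)
  L: turn left, now facing West
  R: turn right, now facing North
Final: (x=2, y=0), facing North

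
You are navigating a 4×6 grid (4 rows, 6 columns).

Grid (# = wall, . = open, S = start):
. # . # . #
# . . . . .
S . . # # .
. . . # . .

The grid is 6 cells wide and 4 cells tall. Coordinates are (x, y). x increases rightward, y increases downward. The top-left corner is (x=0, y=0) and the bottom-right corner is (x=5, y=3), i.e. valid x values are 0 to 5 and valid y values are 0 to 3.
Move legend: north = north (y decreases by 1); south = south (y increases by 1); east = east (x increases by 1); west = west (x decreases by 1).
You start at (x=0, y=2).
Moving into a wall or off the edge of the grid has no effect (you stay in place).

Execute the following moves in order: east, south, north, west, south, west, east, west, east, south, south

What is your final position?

Start: (x=0, y=2)
  east (east): (x=0, y=2) -> (x=1, y=2)
  south (south): (x=1, y=2) -> (x=1, y=3)
  north (north): (x=1, y=3) -> (x=1, y=2)
  west (west): (x=1, y=2) -> (x=0, y=2)
  south (south): (x=0, y=2) -> (x=0, y=3)
  west (west): blocked, stay at (x=0, y=3)
  east (east): (x=0, y=3) -> (x=1, y=3)
  west (west): (x=1, y=3) -> (x=0, y=3)
  east (east): (x=0, y=3) -> (x=1, y=3)
  south (south): blocked, stay at (x=1, y=3)
  south (south): blocked, stay at (x=1, y=3)
Final: (x=1, y=3)

Answer: Final position: (x=1, y=3)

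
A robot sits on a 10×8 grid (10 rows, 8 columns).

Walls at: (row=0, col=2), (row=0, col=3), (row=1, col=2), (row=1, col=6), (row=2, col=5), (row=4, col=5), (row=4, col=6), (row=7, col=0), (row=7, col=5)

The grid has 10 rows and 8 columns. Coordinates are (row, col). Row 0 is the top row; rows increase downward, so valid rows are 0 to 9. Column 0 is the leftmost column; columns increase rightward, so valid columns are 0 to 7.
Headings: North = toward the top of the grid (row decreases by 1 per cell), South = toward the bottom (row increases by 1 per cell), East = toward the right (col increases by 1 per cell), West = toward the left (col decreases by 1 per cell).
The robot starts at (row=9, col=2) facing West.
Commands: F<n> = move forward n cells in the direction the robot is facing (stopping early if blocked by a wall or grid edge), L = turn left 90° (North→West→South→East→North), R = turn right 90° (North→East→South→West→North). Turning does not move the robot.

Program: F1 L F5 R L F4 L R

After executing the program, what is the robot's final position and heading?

Start: (row=9, col=2), facing West
  F1: move forward 1, now at (row=9, col=1)
  L: turn left, now facing South
  F5: move forward 0/5 (blocked), now at (row=9, col=1)
  R: turn right, now facing West
  L: turn left, now facing South
  F4: move forward 0/4 (blocked), now at (row=9, col=1)
  L: turn left, now facing East
  R: turn right, now facing South
Final: (row=9, col=1), facing South

Answer: Final position: (row=9, col=1), facing South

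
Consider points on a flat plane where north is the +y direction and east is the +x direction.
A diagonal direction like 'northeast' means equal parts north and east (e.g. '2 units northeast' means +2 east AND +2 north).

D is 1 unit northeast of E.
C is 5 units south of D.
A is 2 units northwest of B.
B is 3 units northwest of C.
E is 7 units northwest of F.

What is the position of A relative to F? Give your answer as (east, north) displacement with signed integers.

Answer: A is at (east=-11, north=8) relative to F.

Derivation:
Place F at the origin (east=0, north=0).
  E is 7 units northwest of F: delta (east=-7, north=+7); E at (east=-7, north=7).
  D is 1 unit northeast of E: delta (east=+1, north=+1); D at (east=-6, north=8).
  C is 5 units south of D: delta (east=+0, north=-5); C at (east=-6, north=3).
  B is 3 units northwest of C: delta (east=-3, north=+3); B at (east=-9, north=6).
  A is 2 units northwest of B: delta (east=-2, north=+2); A at (east=-11, north=8).
Therefore A relative to F: (east=-11, north=8).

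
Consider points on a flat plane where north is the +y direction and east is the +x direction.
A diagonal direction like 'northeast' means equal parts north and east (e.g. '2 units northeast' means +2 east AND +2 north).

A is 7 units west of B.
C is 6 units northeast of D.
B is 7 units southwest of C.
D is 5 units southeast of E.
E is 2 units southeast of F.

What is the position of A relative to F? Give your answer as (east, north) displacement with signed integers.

Answer: A is at (east=-1, north=-8) relative to F.

Derivation:
Place F at the origin (east=0, north=0).
  E is 2 units southeast of F: delta (east=+2, north=-2); E at (east=2, north=-2).
  D is 5 units southeast of E: delta (east=+5, north=-5); D at (east=7, north=-7).
  C is 6 units northeast of D: delta (east=+6, north=+6); C at (east=13, north=-1).
  B is 7 units southwest of C: delta (east=-7, north=-7); B at (east=6, north=-8).
  A is 7 units west of B: delta (east=-7, north=+0); A at (east=-1, north=-8).
Therefore A relative to F: (east=-1, north=-8).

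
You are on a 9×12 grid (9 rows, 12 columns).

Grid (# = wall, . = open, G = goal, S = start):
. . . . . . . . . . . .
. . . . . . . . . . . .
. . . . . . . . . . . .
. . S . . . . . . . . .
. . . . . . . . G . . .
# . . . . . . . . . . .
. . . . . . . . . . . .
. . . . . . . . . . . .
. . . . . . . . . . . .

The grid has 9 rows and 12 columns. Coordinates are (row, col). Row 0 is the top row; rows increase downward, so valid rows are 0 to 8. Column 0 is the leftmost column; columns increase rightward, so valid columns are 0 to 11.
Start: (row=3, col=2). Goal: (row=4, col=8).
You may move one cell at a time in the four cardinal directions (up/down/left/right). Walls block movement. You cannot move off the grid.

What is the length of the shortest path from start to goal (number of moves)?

BFS from (row=3, col=2) until reaching (row=4, col=8):
  Distance 0: (row=3, col=2)
  Distance 1: (row=2, col=2), (row=3, col=1), (row=3, col=3), (row=4, col=2)
  Distance 2: (row=1, col=2), (row=2, col=1), (row=2, col=3), (row=3, col=0), (row=3, col=4), (row=4, col=1), (row=4, col=3), (row=5, col=2)
  Distance 3: (row=0, col=2), (row=1, col=1), (row=1, col=3), (row=2, col=0), (row=2, col=4), (row=3, col=5), (row=4, col=0), (row=4, col=4), (row=5, col=1), (row=5, col=3), (row=6, col=2)
  Distance 4: (row=0, col=1), (row=0, col=3), (row=1, col=0), (row=1, col=4), (row=2, col=5), (row=3, col=6), (row=4, col=5), (row=5, col=4), (row=6, col=1), (row=6, col=3), (row=7, col=2)
  Distance 5: (row=0, col=0), (row=0, col=4), (row=1, col=5), (row=2, col=6), (row=3, col=7), (row=4, col=6), (row=5, col=5), (row=6, col=0), (row=6, col=4), (row=7, col=1), (row=7, col=3), (row=8, col=2)
  Distance 6: (row=0, col=5), (row=1, col=6), (row=2, col=7), (row=3, col=8), (row=4, col=7), (row=5, col=6), (row=6, col=5), (row=7, col=0), (row=7, col=4), (row=8, col=1), (row=8, col=3)
  Distance 7: (row=0, col=6), (row=1, col=7), (row=2, col=8), (row=3, col=9), (row=4, col=8), (row=5, col=7), (row=6, col=6), (row=7, col=5), (row=8, col=0), (row=8, col=4)  <- goal reached here
One shortest path (7 moves): (row=3, col=2) -> (row=3, col=3) -> (row=3, col=4) -> (row=3, col=5) -> (row=3, col=6) -> (row=3, col=7) -> (row=3, col=8) -> (row=4, col=8)

Answer: Shortest path length: 7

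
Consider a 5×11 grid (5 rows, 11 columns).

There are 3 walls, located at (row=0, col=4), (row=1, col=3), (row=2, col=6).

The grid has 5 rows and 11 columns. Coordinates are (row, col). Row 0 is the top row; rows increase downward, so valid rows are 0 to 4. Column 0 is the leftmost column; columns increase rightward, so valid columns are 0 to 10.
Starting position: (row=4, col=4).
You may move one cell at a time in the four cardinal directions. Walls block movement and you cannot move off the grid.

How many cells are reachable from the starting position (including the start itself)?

Answer: Reachable cells: 52

Derivation:
BFS flood-fill from (row=4, col=4):
  Distance 0: (row=4, col=4)
  Distance 1: (row=3, col=4), (row=4, col=3), (row=4, col=5)
  Distance 2: (row=2, col=4), (row=3, col=3), (row=3, col=5), (row=4, col=2), (row=4, col=6)
  Distance 3: (row=1, col=4), (row=2, col=3), (row=2, col=5), (row=3, col=2), (row=3, col=6), (row=4, col=1), (row=4, col=7)
  Distance 4: (row=1, col=5), (row=2, col=2), (row=3, col=1), (row=3, col=7), (row=4, col=0), (row=4, col=8)
  Distance 5: (row=0, col=5), (row=1, col=2), (row=1, col=6), (row=2, col=1), (row=2, col=7), (row=3, col=0), (row=3, col=8), (row=4, col=9)
  Distance 6: (row=0, col=2), (row=0, col=6), (row=1, col=1), (row=1, col=7), (row=2, col=0), (row=2, col=8), (row=3, col=9), (row=4, col=10)
  Distance 7: (row=0, col=1), (row=0, col=3), (row=0, col=7), (row=1, col=0), (row=1, col=8), (row=2, col=9), (row=3, col=10)
  Distance 8: (row=0, col=0), (row=0, col=8), (row=1, col=9), (row=2, col=10)
  Distance 9: (row=0, col=9), (row=1, col=10)
  Distance 10: (row=0, col=10)
Total reachable: 52 (grid has 52 open cells total)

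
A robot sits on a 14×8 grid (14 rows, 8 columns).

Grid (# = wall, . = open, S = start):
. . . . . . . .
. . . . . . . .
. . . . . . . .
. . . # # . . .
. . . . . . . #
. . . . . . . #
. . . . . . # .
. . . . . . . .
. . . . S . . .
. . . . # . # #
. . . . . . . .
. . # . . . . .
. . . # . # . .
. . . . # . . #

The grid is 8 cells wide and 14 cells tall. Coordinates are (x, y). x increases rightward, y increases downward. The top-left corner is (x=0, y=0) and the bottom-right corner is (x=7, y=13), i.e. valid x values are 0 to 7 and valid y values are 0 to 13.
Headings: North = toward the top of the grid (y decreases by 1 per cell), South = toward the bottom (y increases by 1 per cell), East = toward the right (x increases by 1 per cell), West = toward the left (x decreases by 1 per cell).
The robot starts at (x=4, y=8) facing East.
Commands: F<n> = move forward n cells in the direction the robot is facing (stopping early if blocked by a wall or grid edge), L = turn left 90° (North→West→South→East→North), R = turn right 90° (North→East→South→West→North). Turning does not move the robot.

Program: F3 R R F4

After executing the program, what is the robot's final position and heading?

Start: (x=4, y=8), facing East
  F3: move forward 3, now at (x=7, y=8)
  R: turn right, now facing South
  R: turn right, now facing West
  F4: move forward 4, now at (x=3, y=8)
Final: (x=3, y=8), facing West

Answer: Final position: (x=3, y=8), facing West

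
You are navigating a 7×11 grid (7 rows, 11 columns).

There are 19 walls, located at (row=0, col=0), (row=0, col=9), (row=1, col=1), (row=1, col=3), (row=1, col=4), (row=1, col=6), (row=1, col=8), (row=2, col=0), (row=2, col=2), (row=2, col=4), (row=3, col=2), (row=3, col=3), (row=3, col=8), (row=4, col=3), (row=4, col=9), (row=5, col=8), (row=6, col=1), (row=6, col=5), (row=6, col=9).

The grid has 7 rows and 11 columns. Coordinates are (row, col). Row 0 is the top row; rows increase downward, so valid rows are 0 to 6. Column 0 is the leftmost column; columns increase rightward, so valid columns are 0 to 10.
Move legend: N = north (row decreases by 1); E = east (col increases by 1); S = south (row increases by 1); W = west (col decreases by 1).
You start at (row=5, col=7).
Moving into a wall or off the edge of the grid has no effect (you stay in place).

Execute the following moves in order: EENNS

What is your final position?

Answer: Final position: (row=4, col=7)

Derivation:
Start: (row=5, col=7)
  E (east): blocked, stay at (row=5, col=7)
  E (east): blocked, stay at (row=5, col=7)
  N (north): (row=5, col=7) -> (row=4, col=7)
  N (north): (row=4, col=7) -> (row=3, col=7)
  S (south): (row=3, col=7) -> (row=4, col=7)
Final: (row=4, col=7)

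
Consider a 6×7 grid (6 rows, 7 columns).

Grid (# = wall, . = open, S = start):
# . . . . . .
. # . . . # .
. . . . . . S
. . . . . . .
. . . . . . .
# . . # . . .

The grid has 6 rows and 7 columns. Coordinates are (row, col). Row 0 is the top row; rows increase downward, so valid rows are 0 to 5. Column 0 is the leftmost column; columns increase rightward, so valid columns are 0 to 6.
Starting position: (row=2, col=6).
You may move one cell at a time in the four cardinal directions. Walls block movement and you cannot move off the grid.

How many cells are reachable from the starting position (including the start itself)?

Answer: Reachable cells: 37

Derivation:
BFS flood-fill from (row=2, col=6):
  Distance 0: (row=2, col=6)
  Distance 1: (row=1, col=6), (row=2, col=5), (row=3, col=6)
  Distance 2: (row=0, col=6), (row=2, col=4), (row=3, col=5), (row=4, col=6)
  Distance 3: (row=0, col=5), (row=1, col=4), (row=2, col=3), (row=3, col=4), (row=4, col=5), (row=5, col=6)
  Distance 4: (row=0, col=4), (row=1, col=3), (row=2, col=2), (row=3, col=3), (row=4, col=4), (row=5, col=5)
  Distance 5: (row=0, col=3), (row=1, col=2), (row=2, col=1), (row=3, col=2), (row=4, col=3), (row=5, col=4)
  Distance 6: (row=0, col=2), (row=2, col=0), (row=3, col=1), (row=4, col=2)
  Distance 7: (row=0, col=1), (row=1, col=0), (row=3, col=0), (row=4, col=1), (row=5, col=2)
  Distance 8: (row=4, col=0), (row=5, col=1)
Total reachable: 37 (grid has 37 open cells total)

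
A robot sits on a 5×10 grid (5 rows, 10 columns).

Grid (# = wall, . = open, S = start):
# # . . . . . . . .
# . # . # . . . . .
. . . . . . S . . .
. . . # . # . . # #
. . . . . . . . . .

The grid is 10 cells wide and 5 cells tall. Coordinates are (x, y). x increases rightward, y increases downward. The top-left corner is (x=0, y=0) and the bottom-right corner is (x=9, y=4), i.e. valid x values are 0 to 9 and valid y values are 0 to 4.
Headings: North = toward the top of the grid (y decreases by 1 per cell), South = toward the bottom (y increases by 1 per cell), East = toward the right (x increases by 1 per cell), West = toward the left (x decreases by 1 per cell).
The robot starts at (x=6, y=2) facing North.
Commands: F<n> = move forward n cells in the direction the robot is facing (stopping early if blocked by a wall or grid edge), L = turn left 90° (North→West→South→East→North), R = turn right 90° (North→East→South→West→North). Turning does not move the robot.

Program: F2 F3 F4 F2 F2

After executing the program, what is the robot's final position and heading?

Answer: Final position: (x=6, y=0), facing North

Derivation:
Start: (x=6, y=2), facing North
  F2: move forward 2, now at (x=6, y=0)
  F3: move forward 0/3 (blocked), now at (x=6, y=0)
  F4: move forward 0/4 (blocked), now at (x=6, y=0)
  F2: move forward 0/2 (blocked), now at (x=6, y=0)
  F2: move forward 0/2 (blocked), now at (x=6, y=0)
Final: (x=6, y=0), facing North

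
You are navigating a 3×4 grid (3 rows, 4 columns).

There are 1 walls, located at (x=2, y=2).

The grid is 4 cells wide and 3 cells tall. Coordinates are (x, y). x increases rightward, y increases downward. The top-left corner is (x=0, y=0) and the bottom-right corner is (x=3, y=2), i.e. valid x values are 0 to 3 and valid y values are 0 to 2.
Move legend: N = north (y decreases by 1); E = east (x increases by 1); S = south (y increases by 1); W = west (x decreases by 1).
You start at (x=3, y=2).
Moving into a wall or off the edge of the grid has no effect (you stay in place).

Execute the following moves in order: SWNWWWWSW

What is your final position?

Start: (x=3, y=2)
  S (south): blocked, stay at (x=3, y=2)
  W (west): blocked, stay at (x=3, y=2)
  N (north): (x=3, y=2) -> (x=3, y=1)
  W (west): (x=3, y=1) -> (x=2, y=1)
  W (west): (x=2, y=1) -> (x=1, y=1)
  W (west): (x=1, y=1) -> (x=0, y=1)
  W (west): blocked, stay at (x=0, y=1)
  S (south): (x=0, y=1) -> (x=0, y=2)
  W (west): blocked, stay at (x=0, y=2)
Final: (x=0, y=2)

Answer: Final position: (x=0, y=2)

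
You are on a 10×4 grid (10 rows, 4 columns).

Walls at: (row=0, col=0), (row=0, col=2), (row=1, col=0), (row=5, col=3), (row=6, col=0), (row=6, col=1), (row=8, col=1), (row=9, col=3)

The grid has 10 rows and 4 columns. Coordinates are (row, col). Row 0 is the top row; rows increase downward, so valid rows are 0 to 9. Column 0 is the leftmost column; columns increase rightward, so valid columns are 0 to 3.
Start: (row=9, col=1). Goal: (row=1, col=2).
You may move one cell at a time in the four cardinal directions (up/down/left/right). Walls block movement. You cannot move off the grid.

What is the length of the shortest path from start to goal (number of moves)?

Answer: Shortest path length: 9

Derivation:
BFS from (row=9, col=1) until reaching (row=1, col=2):
  Distance 0: (row=9, col=1)
  Distance 1: (row=9, col=0), (row=9, col=2)
  Distance 2: (row=8, col=0), (row=8, col=2)
  Distance 3: (row=7, col=0), (row=7, col=2), (row=8, col=3)
  Distance 4: (row=6, col=2), (row=7, col=1), (row=7, col=3)
  Distance 5: (row=5, col=2), (row=6, col=3)
  Distance 6: (row=4, col=2), (row=5, col=1)
  Distance 7: (row=3, col=2), (row=4, col=1), (row=4, col=3), (row=5, col=0)
  Distance 8: (row=2, col=2), (row=3, col=1), (row=3, col=3), (row=4, col=0)
  Distance 9: (row=1, col=2), (row=2, col=1), (row=2, col=3), (row=3, col=0)  <- goal reached here
One shortest path (9 moves): (row=9, col=1) -> (row=9, col=2) -> (row=8, col=2) -> (row=7, col=2) -> (row=6, col=2) -> (row=5, col=2) -> (row=4, col=2) -> (row=3, col=2) -> (row=2, col=2) -> (row=1, col=2)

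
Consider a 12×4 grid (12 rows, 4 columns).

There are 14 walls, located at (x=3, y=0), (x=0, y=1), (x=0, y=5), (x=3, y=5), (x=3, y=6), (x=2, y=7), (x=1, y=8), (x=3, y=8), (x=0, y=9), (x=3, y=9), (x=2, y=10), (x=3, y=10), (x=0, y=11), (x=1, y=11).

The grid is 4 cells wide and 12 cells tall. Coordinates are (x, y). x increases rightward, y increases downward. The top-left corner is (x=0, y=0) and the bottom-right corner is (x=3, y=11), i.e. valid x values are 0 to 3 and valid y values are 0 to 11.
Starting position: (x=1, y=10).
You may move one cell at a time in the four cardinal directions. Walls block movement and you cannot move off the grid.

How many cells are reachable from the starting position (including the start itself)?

BFS flood-fill from (x=1, y=10):
  Distance 0: (x=1, y=10)
  Distance 1: (x=1, y=9), (x=0, y=10)
  Distance 2: (x=2, y=9)
  Distance 3: (x=2, y=8)
Total reachable: 5 (grid has 34 open cells total)

Answer: Reachable cells: 5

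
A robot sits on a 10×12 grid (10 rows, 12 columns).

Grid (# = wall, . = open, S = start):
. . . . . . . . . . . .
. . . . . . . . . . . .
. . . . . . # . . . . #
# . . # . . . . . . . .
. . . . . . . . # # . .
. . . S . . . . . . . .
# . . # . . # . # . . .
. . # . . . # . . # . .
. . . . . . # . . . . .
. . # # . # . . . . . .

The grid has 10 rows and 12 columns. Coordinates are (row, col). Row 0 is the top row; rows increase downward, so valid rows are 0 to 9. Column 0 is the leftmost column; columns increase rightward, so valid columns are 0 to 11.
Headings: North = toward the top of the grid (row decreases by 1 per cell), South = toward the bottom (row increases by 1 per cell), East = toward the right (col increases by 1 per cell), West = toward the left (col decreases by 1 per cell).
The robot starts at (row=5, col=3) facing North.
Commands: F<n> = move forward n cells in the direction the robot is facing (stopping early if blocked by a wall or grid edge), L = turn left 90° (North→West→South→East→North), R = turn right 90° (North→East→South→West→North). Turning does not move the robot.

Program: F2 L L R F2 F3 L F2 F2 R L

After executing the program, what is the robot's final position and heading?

Start: (row=5, col=3), facing North
  F2: move forward 1/2 (blocked), now at (row=4, col=3)
  L: turn left, now facing West
  L: turn left, now facing South
  R: turn right, now facing West
  F2: move forward 2, now at (row=4, col=1)
  F3: move forward 1/3 (blocked), now at (row=4, col=0)
  L: turn left, now facing South
  F2: move forward 1/2 (blocked), now at (row=5, col=0)
  F2: move forward 0/2 (blocked), now at (row=5, col=0)
  R: turn right, now facing West
  L: turn left, now facing South
Final: (row=5, col=0), facing South

Answer: Final position: (row=5, col=0), facing South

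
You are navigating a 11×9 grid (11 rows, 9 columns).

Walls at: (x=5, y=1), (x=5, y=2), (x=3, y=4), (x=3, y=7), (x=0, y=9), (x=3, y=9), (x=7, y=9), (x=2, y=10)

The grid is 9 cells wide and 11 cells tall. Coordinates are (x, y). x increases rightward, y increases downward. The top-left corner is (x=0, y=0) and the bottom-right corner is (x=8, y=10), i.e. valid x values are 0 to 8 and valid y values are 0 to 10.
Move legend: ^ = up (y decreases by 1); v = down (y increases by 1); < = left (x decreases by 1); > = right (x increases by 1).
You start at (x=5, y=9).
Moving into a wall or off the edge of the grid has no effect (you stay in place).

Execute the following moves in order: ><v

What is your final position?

Answer: Final position: (x=5, y=10)

Derivation:
Start: (x=5, y=9)
  > (right): (x=5, y=9) -> (x=6, y=9)
  < (left): (x=6, y=9) -> (x=5, y=9)
  v (down): (x=5, y=9) -> (x=5, y=10)
Final: (x=5, y=10)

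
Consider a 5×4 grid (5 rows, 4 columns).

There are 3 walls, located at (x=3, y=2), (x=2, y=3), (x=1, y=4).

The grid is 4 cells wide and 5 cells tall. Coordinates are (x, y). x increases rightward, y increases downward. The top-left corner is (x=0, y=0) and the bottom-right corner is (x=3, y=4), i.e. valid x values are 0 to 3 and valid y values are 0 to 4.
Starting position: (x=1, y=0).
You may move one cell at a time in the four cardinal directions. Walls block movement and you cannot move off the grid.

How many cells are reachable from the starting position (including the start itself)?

BFS flood-fill from (x=1, y=0):
  Distance 0: (x=1, y=0)
  Distance 1: (x=0, y=0), (x=2, y=0), (x=1, y=1)
  Distance 2: (x=3, y=0), (x=0, y=1), (x=2, y=1), (x=1, y=2)
  Distance 3: (x=3, y=1), (x=0, y=2), (x=2, y=2), (x=1, y=3)
  Distance 4: (x=0, y=3)
  Distance 5: (x=0, y=4)
Total reachable: 14 (grid has 17 open cells total)

Answer: Reachable cells: 14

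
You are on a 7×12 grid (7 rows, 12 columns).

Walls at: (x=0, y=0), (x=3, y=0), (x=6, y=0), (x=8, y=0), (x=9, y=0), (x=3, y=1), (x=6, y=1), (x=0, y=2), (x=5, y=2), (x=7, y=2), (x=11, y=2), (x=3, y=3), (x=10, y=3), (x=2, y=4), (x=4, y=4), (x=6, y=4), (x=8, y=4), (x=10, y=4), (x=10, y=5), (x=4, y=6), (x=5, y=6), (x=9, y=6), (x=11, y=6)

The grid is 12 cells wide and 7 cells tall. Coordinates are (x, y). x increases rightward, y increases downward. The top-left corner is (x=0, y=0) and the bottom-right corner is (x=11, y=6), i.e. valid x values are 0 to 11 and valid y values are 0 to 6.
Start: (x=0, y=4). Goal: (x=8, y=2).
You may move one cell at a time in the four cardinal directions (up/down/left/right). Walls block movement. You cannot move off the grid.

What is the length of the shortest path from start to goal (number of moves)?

BFS from (x=0, y=4) until reaching (x=8, y=2):
  Distance 0: (x=0, y=4)
  Distance 1: (x=0, y=3), (x=1, y=4), (x=0, y=5)
  Distance 2: (x=1, y=3), (x=1, y=5), (x=0, y=6)
  Distance 3: (x=1, y=2), (x=2, y=3), (x=2, y=5), (x=1, y=6)
  Distance 4: (x=1, y=1), (x=2, y=2), (x=3, y=5), (x=2, y=6)
  Distance 5: (x=1, y=0), (x=0, y=1), (x=2, y=1), (x=3, y=2), (x=3, y=4), (x=4, y=5), (x=3, y=6)
  Distance 6: (x=2, y=0), (x=4, y=2), (x=5, y=5)
  Distance 7: (x=4, y=1), (x=4, y=3), (x=5, y=4), (x=6, y=5)
  Distance 8: (x=4, y=0), (x=5, y=1), (x=5, y=3), (x=7, y=5), (x=6, y=6)
  Distance 9: (x=5, y=0), (x=6, y=3), (x=7, y=4), (x=8, y=5), (x=7, y=6)
  Distance 10: (x=6, y=2), (x=7, y=3), (x=9, y=5), (x=8, y=6)
  Distance 11: (x=8, y=3), (x=9, y=4)
  Distance 12: (x=8, y=2), (x=9, y=3)  <- goal reached here
One shortest path (12 moves): (x=0, y=4) -> (x=1, y=4) -> (x=1, y=5) -> (x=2, y=5) -> (x=3, y=5) -> (x=4, y=5) -> (x=5, y=5) -> (x=6, y=5) -> (x=7, y=5) -> (x=7, y=4) -> (x=7, y=3) -> (x=8, y=3) -> (x=8, y=2)

Answer: Shortest path length: 12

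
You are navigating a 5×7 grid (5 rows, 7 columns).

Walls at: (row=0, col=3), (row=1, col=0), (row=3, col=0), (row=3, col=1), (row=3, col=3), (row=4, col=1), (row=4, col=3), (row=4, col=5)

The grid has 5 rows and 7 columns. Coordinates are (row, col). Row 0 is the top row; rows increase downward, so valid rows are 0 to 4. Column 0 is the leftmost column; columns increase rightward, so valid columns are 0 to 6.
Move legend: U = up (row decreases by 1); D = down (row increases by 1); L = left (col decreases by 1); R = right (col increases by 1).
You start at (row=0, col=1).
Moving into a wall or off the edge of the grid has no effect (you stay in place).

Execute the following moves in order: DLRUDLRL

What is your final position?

Answer: Final position: (row=1, col=1)

Derivation:
Start: (row=0, col=1)
  D (down): (row=0, col=1) -> (row=1, col=1)
  L (left): blocked, stay at (row=1, col=1)
  R (right): (row=1, col=1) -> (row=1, col=2)
  U (up): (row=1, col=2) -> (row=0, col=2)
  D (down): (row=0, col=2) -> (row=1, col=2)
  L (left): (row=1, col=2) -> (row=1, col=1)
  R (right): (row=1, col=1) -> (row=1, col=2)
  L (left): (row=1, col=2) -> (row=1, col=1)
Final: (row=1, col=1)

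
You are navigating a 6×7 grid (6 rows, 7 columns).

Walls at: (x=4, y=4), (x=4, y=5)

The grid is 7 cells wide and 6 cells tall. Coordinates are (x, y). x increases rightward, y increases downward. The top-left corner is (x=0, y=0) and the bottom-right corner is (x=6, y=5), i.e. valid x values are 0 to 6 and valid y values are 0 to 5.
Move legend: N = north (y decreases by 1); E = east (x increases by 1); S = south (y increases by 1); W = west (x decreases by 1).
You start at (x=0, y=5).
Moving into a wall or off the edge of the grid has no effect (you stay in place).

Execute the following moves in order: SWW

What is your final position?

Start: (x=0, y=5)
  S (south): blocked, stay at (x=0, y=5)
  W (west): blocked, stay at (x=0, y=5)
  W (west): blocked, stay at (x=0, y=5)
Final: (x=0, y=5)

Answer: Final position: (x=0, y=5)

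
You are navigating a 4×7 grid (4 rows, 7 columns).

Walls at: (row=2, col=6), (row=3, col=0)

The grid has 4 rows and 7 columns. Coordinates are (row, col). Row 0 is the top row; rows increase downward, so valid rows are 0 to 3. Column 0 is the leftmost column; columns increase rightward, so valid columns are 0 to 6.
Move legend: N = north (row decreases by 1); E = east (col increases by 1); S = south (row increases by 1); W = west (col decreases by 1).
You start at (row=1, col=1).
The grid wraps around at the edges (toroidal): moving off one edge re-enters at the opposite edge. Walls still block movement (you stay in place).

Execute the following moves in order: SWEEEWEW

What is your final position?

Start: (row=1, col=1)
  S (south): (row=1, col=1) -> (row=2, col=1)
  W (west): (row=2, col=1) -> (row=2, col=0)
  E (east): (row=2, col=0) -> (row=2, col=1)
  E (east): (row=2, col=1) -> (row=2, col=2)
  E (east): (row=2, col=2) -> (row=2, col=3)
  W (west): (row=2, col=3) -> (row=2, col=2)
  E (east): (row=2, col=2) -> (row=2, col=3)
  W (west): (row=2, col=3) -> (row=2, col=2)
Final: (row=2, col=2)

Answer: Final position: (row=2, col=2)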